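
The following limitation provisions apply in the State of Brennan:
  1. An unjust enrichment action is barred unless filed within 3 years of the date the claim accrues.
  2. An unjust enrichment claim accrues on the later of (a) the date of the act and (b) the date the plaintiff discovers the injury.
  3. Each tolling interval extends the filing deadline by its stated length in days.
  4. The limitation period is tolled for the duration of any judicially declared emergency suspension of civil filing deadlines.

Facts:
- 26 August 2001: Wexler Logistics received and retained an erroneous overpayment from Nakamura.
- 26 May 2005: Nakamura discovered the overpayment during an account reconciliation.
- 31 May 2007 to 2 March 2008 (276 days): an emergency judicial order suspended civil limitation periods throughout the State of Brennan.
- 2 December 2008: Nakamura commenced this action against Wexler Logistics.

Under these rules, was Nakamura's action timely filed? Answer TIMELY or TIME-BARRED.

Because discovery on 26 May 2005 post-dates the 26 August 2001 act, accrual under the later-of rule falls on 26 May 2005.
The untolled deadline — 3 years after 26 May 2005 — is 26 May 2008.
The period was tolled for 276 days by the emergency suspension of filing deadlines (31 May 2007 to 2 March 2008), pushing the deadline to 26 February 2009.
The 2 December 2008 filing precedes the 26 February 2009 deadline; the claim is timely.

TIMELY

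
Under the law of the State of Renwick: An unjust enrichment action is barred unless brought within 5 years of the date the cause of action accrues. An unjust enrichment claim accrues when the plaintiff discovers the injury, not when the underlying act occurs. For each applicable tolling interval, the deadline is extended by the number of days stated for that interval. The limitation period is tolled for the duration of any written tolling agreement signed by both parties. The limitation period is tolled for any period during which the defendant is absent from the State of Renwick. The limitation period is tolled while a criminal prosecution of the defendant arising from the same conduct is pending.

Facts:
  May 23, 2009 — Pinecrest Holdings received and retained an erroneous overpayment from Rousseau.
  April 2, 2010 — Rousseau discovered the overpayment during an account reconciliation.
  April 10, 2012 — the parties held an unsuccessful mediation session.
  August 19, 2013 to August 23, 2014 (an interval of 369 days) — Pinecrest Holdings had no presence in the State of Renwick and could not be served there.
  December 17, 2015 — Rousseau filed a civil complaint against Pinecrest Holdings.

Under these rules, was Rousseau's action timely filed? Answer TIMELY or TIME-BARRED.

TIMELY

Under the discovery rule, the claim accrued on April 2, 2010, when Rousseau discovered the injury — not on the May 23, 2009 date of the underlying act.
The untolled deadline — 5 years after April 2, 2010 — is April 2, 2015.
Because the defendant's absence from the jurisdiction ran from August 19, 2013 to August 23, 2014, the deadline is extended by 369 days to April 5, 2016.
None of the other events listed affects the running of the period under the stated rules.
Filing on December 17, 2015 beat the April 5, 2016 deadline — the action is timely.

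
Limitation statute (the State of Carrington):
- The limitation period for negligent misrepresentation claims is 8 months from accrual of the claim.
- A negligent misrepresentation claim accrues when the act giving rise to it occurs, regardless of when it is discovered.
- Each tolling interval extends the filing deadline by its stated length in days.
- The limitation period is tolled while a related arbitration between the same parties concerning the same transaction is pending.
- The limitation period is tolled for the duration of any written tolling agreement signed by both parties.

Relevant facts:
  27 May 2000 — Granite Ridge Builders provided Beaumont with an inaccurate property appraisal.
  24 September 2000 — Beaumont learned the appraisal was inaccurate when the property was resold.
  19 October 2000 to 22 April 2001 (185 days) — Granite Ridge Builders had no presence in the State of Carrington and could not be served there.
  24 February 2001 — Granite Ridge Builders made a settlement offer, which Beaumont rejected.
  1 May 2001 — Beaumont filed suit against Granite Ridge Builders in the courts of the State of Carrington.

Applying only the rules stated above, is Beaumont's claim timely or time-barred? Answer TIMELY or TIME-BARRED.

Because the rule ties accrual to occurrence, the claim accrued on 27 May 2000, not on the 24 September 2000 discovery date.
The untolled deadline — 8 months after 27 May 2000 — is 27 January 2001.
No stated provision tolls the period for the defendant's absence, so the interval from 19 October 2000 to 22 April 2001 has no effect on the deadline.
None of the other events listed affects the running of the period under the stated rules.
Beaumont filed on 1 May 2001, after the 27 January 2001 deadline, so the action is time-barred.

TIME-BARRED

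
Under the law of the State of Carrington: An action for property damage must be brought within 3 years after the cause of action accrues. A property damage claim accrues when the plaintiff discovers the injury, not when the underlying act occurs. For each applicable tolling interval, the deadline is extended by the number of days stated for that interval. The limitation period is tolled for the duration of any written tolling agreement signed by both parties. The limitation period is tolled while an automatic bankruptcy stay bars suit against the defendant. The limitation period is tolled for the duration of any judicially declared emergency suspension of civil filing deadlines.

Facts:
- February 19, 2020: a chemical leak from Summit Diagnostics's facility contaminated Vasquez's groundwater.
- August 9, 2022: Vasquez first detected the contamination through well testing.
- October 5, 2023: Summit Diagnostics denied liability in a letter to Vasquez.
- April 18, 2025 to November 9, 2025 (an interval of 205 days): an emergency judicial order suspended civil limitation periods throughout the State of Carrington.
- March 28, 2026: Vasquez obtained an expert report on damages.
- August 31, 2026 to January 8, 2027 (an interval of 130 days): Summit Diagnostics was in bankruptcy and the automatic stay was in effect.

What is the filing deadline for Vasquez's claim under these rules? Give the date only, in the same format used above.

Accrual is tied to discovery, so the period began on August 9, 2022 rather than on February 19, 2020 when the act occurred.
3 years from August 9, 2022 is August 9, 2025.
The period was tolled for 205 days by the emergency suspension of filing deadlines (April 18, 2025 to November 9, 2025), pushing the deadline to March 2, 2026.
The automatic bankruptcy stay from August 31, 2026 to January 8, 2027 began after the period had already run on March 2, 2026, so it has no tolling effect.
Nothing else in the chronology tolls or restarts the period.

March 2, 2026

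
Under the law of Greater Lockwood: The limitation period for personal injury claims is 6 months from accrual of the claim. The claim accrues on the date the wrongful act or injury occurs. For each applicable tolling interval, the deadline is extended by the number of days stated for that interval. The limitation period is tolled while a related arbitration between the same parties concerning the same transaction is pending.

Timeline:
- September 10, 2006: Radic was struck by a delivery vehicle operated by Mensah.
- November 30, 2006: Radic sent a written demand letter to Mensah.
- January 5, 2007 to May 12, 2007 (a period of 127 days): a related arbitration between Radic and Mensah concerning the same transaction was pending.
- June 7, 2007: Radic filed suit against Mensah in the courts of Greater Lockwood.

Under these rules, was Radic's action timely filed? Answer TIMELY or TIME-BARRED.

The limitation period began to run on September 10, 2006.
Adding the 6 months base period to September 10, 2006 gives a deadline of March 10, 2007, before any tolling.
Because the pending related arbitration ran from January 5, 2007 to May 12, 2007, the deadline is extended by 127 days to July 15, 2007.
The other events in the timeline have no effect on the limitation period under the stated rules.
Radic filed on June 7, 2007, before the July 15, 2007 deadline, so the action is timely.

TIMELY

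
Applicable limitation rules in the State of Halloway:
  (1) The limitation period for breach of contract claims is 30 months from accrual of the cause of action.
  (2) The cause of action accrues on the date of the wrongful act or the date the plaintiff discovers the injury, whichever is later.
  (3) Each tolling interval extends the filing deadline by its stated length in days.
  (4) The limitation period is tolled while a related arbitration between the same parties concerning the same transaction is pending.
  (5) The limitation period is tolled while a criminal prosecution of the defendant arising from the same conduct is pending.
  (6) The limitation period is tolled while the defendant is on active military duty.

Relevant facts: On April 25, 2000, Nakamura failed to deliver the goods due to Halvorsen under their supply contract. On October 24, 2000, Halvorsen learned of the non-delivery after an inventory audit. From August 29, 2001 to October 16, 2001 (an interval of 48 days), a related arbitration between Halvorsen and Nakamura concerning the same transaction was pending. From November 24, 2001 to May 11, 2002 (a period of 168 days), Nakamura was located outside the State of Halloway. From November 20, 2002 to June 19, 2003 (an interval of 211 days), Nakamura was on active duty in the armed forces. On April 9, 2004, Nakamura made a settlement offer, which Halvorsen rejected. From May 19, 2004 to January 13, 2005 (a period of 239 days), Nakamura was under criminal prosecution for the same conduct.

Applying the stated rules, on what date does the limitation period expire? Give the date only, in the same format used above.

Because discovery on October 24, 2000 post-dates the April 25, 2000 act, accrual under the later-of rule falls on October 24, 2000.
30 months from October 24, 2000 is April 24, 2003.
The period was tolled for 48 days by the pending related arbitration (August 29, 2001 to October 16, 2001), pushing the deadline to June 11, 2003.
Because the defendant's active military service ran from November 20, 2002 to June 19, 2003, the deadline is extended by 211 days to January 8, 2004.
By the time the pending criminal prosecution began on May 19, 2004, the limitation period had already expired on January 8, 2004; that interval cannot revive it.
Although the defendant's absence ran from November 24, 2001 to May 11, 2002, the stated rules do not make that a tolling event, so it is disregarded.
Nothing else in the chronology tolls or restarts the period.

January 8, 2004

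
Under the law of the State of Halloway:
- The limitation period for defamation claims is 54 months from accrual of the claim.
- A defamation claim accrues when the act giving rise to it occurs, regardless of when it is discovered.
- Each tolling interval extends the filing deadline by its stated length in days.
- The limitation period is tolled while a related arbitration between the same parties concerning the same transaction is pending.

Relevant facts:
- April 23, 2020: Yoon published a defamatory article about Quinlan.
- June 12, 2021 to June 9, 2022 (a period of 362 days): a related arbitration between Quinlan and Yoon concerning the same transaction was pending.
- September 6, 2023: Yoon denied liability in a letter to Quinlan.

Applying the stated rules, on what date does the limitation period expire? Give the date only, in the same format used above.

The claim accrued on April 23, 2020, the date of the act.
Adding the 54 months base period to April 23, 2020 gives a deadline of October 23, 2024, before any tolling.
The pending related arbitration from June 12, 2021 to June 9, 2022 tolled the period for 362 days, extending the deadline to October 20, 2025.
The other events in the timeline have no effect on the limitation period under the stated rules.

October 20, 2025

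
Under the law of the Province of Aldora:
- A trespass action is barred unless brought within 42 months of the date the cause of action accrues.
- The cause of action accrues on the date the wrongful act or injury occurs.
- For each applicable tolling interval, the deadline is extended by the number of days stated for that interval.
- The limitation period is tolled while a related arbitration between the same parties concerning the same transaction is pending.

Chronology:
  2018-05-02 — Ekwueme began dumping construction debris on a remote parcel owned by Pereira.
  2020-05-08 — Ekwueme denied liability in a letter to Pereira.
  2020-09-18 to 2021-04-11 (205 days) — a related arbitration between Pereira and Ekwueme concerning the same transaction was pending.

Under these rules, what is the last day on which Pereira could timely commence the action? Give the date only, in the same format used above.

The cause of action accrued on 2018-05-02, the date of the act.
Adding the 42 months base period to 2018-05-02 gives a deadline of 2021-11-02, before any tolling.
The pending related arbitration from 2020-09-18 to 2021-04-11 tolled the period for 205 days, extending the deadline to 2022-05-26.
The other events in the timeline have no effect on the limitation period under the stated rules.

2022-05-26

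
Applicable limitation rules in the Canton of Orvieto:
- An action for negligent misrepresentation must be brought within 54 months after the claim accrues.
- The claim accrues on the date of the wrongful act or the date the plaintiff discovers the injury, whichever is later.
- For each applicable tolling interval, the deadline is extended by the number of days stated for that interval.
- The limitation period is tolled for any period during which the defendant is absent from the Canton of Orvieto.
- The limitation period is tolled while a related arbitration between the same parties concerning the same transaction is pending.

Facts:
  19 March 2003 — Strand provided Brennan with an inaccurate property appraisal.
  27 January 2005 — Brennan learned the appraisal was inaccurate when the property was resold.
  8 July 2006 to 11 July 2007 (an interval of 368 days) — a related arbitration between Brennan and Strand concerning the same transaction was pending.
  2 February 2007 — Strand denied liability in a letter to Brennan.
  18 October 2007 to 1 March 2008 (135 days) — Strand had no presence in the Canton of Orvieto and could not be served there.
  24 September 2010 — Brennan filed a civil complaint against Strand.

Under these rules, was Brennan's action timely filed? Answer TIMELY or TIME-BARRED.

Because discovery on 27 January 2005 post-dates the 19 March 2003 act, accrual under the later-of rule falls on 27 January 2005.
54 months from 27 January 2005 is 27 July 2009.
The pending related arbitration from 8 July 2006 to 11 July 2007 tolled the period for 368 days, extending the deadline to 30 July 2010.
Because the defendant's absence from the jurisdiction ran from 18 October 2007 to 1 March 2008, the deadline is extended by 135 days to 12 December 2010.
Nothing else in the chronology tolls or restarts the period.
Brennan filed on 24 September 2010, before the 12 December 2010 deadline, so the action is timely.

TIMELY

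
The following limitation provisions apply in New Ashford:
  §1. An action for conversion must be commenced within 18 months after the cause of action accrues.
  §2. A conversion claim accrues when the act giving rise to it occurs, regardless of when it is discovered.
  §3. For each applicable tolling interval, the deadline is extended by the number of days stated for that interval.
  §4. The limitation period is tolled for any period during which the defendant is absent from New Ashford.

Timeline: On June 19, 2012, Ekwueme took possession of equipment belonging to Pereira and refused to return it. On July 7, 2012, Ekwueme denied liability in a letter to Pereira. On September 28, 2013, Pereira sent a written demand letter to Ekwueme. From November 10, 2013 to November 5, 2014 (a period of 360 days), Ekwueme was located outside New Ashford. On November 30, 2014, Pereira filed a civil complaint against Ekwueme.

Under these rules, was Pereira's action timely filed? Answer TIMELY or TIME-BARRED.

The cause of action accrued on June 19, 2012, the date of the act.
18 months from June 19, 2012 is December 19, 2013.
The period was tolled for 360 days by the defendant's absence from the jurisdiction (November 10, 2013 to November 5, 2014), pushing the deadline to December 14, 2014.
Nothing else in the chronology tolls or restarts the period.
The November 30, 2014 filing precedes the December 14, 2014 deadline; the claim is timely.

TIMELY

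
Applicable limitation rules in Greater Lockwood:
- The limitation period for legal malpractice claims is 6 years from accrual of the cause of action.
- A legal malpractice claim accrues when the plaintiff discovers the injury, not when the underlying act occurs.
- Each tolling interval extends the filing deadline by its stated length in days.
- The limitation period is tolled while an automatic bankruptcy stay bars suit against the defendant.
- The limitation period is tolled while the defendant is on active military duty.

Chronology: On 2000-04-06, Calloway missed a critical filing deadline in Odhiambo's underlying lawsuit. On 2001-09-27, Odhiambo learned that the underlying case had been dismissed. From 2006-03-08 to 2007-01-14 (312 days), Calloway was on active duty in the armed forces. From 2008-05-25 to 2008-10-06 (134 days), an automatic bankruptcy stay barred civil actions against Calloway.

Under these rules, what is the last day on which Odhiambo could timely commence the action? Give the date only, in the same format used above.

2008-12-16

The claim did not accrue until Odhiambo discovered the injury on 2001-09-27; the 2000-04-06 act date does not start the clock under the stated rule.
Adding the 6 years base period to 2001-09-27 gives a deadline of 2007-09-27, before any tolling.
Because the defendant's active military service ran from 2006-03-08 to 2007-01-14, the deadline is extended by 312 days to 2008-08-04.
The period was tolled for 134 days by the automatic bankruptcy stay (2008-05-25 to 2008-10-06), pushing the deadline to 2008-12-16.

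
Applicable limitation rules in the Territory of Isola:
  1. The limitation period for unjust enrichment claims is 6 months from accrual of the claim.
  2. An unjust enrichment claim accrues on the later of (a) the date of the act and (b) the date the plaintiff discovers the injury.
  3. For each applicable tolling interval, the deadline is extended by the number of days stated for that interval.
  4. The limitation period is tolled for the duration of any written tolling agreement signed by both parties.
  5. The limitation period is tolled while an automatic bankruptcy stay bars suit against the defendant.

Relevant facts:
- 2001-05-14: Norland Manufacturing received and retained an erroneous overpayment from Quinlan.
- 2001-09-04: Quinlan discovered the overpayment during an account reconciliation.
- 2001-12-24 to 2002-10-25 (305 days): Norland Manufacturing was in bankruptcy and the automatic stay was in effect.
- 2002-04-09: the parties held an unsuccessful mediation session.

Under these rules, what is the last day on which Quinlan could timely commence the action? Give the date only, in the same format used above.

2003-01-03

Because discovery on 2001-09-04 post-dates the 2001-05-14 act, accrual under the later-of rule falls on 2001-09-04.
Adding the 6 months base period to 2001-09-04 gives a deadline of 2002-03-04, before any tolling.
The automatic bankruptcy stay from 2001-12-24 to 2002-10-25 tolled the period for 305 days, extending the deadline to 2003-01-03.
The other events in the timeline have no effect on the limitation period under the stated rules.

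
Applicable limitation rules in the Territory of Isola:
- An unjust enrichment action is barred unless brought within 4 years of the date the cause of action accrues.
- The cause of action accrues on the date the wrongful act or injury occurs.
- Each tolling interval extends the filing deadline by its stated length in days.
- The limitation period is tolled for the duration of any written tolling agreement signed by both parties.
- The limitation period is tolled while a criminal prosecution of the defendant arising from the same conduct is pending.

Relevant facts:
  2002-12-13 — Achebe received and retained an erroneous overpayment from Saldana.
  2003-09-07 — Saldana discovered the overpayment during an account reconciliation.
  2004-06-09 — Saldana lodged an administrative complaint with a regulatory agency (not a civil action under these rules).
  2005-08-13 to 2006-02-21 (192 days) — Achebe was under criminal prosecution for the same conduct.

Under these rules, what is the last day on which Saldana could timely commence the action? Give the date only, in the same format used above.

Because the rule ties accrual to occurrence, the claim accrued on 2002-12-13, not on the 2003-09-07 discovery date.
Adding the 4 years base period to 2002-12-13 gives a deadline of 2006-12-13, before any tolling.
The period was tolled for 192 days by the pending criminal prosecution (2005-08-13 to 2006-02-21), pushing the deadline to 2007-06-23.
Nothing else in the chronology tolls or restarts the period.

2007-06-23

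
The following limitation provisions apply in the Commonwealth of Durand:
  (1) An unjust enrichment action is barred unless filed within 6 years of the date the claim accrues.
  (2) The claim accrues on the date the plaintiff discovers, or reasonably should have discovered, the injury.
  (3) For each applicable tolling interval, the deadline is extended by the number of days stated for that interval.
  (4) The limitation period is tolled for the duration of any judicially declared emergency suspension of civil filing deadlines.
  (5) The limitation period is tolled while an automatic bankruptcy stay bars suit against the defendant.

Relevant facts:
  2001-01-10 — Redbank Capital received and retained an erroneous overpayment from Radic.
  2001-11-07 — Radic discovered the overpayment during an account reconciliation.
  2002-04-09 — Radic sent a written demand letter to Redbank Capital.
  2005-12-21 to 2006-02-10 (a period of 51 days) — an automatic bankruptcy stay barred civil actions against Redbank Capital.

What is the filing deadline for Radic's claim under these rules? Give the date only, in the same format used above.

The claim did not accrue until Radic discovered the injury on 2001-11-07; the 2001-01-10 act date does not start the clock under the stated rule.
The untolled deadline — 6 years after 2001-11-07 — is 2007-11-07.
The automatic bankruptcy stay from 2005-12-21 to 2006-02-10 tolled the period for 51 days, extending the deadline to 2007-12-28.
The other events in the timeline have no effect on the limitation period under the stated rules.

2007-12-28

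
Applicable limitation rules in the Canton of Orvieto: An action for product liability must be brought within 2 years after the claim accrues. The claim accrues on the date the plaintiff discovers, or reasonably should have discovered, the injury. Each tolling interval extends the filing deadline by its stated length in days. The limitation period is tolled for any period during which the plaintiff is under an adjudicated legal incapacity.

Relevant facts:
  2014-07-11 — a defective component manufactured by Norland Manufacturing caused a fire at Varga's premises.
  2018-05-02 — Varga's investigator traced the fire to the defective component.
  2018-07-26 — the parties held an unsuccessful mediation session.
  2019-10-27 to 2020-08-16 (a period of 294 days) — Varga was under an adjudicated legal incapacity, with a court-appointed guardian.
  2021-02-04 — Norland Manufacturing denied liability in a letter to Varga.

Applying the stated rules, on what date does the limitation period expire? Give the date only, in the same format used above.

The claim did not accrue until Varga discovered the injury on 2018-05-02; the 2014-07-11 act date does not start the clock under the stated rule.
2 years from 2018-05-02 is 2020-05-02.
Because the plaintiff's legal incapacity ran from 2019-10-27 to 2020-08-16, the deadline is extended by 294 days to 2021-02-20.
None of the other events listed affects the running of the period under the stated rules.

2021-02-20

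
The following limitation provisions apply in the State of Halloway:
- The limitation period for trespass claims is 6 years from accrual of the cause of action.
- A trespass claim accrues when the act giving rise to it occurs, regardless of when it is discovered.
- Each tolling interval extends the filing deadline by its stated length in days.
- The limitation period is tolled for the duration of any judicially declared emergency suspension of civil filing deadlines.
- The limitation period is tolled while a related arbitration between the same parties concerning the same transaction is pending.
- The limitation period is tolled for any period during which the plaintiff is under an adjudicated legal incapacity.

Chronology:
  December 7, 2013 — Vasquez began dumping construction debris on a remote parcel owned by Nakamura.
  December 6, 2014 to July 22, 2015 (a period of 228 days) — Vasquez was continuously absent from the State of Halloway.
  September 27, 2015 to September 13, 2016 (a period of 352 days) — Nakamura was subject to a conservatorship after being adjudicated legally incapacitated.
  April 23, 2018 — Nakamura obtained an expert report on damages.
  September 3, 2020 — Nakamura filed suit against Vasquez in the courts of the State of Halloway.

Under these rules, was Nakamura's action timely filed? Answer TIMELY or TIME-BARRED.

TIMELY

The limitation period began to run on December 7, 2013.
The untolled deadline — 6 years after December 7, 2013 — is December 7, 2019.
Because the plaintiff's legal incapacity ran from September 27, 2015 to September 13, 2016, the deadline is extended by 352 days to November 23, 2020.
The defendant's absence from the jurisdiction from December 6, 2014 to July 22, 2015 does not toll the period, because no stated rule makes the defendant's absence a tolling event.
None of the other events listed affects the running of the period under the stated rules.
The September 3, 2020 filing precedes the November 23, 2020 deadline; the claim is timely.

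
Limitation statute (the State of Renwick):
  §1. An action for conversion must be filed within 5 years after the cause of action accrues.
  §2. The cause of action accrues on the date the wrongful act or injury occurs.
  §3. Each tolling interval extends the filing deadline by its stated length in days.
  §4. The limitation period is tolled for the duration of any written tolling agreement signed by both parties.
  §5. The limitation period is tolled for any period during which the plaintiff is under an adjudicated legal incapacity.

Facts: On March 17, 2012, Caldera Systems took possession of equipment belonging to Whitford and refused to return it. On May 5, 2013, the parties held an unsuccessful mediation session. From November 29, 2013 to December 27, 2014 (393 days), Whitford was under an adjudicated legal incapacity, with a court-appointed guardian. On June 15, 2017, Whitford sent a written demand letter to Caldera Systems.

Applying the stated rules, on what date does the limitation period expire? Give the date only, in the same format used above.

The cause of action accrued on March 17, 2012, the date of the act.
The untolled deadline — 5 years after March 17, 2012 — is March 17, 2017.
The plaintiff's legal incapacity from November 29, 2013 to December 27, 2014 tolled the period for 393 days, extending the deadline to April 14, 2018.
Nothing else in the chronology tolls or restarts the period.

April 14, 2018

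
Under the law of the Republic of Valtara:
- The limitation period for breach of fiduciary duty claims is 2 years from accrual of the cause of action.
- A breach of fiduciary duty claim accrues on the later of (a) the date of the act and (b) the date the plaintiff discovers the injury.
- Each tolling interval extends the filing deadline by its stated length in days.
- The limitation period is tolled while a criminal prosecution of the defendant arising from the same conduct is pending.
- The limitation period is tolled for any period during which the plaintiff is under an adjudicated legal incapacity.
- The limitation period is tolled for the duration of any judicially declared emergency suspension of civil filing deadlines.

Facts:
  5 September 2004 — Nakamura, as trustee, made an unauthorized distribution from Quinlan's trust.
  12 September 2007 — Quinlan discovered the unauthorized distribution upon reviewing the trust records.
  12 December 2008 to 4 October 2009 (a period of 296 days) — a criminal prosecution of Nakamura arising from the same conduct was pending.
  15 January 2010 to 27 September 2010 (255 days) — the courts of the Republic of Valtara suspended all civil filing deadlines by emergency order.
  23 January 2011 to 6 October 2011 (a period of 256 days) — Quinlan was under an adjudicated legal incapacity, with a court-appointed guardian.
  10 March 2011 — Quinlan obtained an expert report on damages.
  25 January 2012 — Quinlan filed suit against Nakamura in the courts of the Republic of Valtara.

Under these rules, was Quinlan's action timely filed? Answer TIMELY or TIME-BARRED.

TIME-BARRED

The claim accrued on 12 September 2007 — the later of the 5 September 2004 act and the 12 September 2007 discovery.
2 years from 12 September 2007 is 12 September 2009.
Because the pending criminal prosecution ran from 12 December 2008 to 4 October 2009, the deadline is extended by 296 days to 5 July 2010.
Because the emergency suspension of filing deadlines ran from 15 January 2010 to 27 September 2010, the deadline is extended by 255 days to 17 March 2011.
The period was tolled for 256 days by the plaintiff's legal incapacity (23 January 2011 to 6 October 2011), pushing the deadline to 28 November 2011.
The other events in the timeline have no effect on the limitation period under the stated rules.
Filing on 25 January 2012 missed the 28 November 2011 deadline — the action is time-barred.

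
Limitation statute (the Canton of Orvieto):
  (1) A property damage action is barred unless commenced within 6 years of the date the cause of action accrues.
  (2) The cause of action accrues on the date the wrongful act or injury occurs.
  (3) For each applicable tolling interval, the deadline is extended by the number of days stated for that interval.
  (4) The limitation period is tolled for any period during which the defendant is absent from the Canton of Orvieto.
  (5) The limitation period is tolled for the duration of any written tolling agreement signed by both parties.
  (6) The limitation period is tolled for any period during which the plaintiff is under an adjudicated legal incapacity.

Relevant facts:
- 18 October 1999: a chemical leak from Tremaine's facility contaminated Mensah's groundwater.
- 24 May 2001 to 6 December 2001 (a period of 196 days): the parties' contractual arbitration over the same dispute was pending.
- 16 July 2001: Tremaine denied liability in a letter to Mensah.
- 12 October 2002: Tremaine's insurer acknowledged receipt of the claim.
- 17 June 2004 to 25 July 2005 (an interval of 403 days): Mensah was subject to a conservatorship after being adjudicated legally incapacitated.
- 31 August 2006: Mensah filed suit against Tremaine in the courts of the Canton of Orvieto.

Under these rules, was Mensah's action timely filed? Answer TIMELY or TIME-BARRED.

TIMELY

The claim accrued on 18 October 1999, when the wrongful act occurred.
The untolled deadline — 6 years after 18 October 1999 — is 18 October 2005.
Because the plaintiff's legal incapacity ran from 17 June 2004 to 25 July 2005, the deadline is extended by 403 days to 25 November 2006.
Although a pending arbitration ran from 24 May 2001 to 6 December 2001, the stated rules do not make that a tolling event, so it is disregarded.
Nothing else in the chronology tolls or restarts the period.
The 31 August 2006 filing precedes the 25 November 2006 deadline; the claim is timely.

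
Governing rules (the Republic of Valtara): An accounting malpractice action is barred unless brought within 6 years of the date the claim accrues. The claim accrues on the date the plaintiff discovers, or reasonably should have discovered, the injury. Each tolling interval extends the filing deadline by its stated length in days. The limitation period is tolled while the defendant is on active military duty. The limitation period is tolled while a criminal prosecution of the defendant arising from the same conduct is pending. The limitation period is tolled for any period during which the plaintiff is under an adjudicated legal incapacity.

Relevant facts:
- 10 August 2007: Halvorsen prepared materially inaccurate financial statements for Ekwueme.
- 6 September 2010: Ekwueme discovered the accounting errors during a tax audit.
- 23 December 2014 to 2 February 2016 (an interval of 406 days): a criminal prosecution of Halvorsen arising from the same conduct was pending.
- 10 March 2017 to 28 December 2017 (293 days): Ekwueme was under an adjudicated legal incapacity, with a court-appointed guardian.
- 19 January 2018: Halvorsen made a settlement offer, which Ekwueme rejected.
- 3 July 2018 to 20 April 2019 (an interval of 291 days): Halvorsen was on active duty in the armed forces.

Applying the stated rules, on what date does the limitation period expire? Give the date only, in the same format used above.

24 May 2019

Under the discovery rule, the claim accrued on 6 September 2010, when Ekwueme discovered the injury — not on the 10 August 2007 date of the underlying act.
The untolled deadline — 6 years after 6 September 2010 — is 6 September 2016.
Because the pending criminal prosecution ran from 23 December 2014 to 2 February 2016, the deadline is extended by 406 days to 17 October 2017.
Because the plaintiff's legal incapacity ran from 10 March 2017 to 28 December 2017, the deadline is extended by 293 days to 6 August 2018.
Because the defendant's active military service ran from 3 July 2018 to 20 April 2019, the deadline is extended by 291 days to 24 May 2019.
The other events in the timeline have no effect on the limitation period under the stated rules.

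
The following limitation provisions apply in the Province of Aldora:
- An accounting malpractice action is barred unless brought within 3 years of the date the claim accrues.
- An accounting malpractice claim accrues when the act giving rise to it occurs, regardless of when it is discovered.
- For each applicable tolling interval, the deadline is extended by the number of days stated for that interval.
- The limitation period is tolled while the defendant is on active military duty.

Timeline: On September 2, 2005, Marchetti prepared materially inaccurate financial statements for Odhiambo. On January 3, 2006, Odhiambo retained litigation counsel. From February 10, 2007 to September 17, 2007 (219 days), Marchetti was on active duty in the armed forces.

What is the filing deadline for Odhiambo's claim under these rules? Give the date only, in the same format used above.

The limitation period began to run on September 2, 2005.
Adding the 3 years base period to September 2, 2005 gives a deadline of September 2, 2008, before any tolling.
Because the defendant's active military service ran from February 10, 2007 to September 17, 2007, the deadline is extended by 219 days to April 9, 2009.
The other events in the timeline have no effect on the limitation period under the stated rules.

April 9, 2009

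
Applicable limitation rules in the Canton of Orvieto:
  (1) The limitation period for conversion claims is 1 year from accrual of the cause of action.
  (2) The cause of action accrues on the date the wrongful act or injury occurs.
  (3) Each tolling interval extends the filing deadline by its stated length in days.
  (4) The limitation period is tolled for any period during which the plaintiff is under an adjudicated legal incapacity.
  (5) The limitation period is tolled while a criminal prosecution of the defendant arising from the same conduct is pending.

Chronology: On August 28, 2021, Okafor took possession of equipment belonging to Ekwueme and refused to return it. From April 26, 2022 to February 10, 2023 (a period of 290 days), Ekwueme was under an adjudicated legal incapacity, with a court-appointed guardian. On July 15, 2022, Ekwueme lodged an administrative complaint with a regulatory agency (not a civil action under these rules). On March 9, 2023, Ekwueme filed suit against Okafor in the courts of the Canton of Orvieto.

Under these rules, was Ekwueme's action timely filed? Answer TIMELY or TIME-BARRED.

TIMELY

The cause of action accrued on August 28, 2021, the date of the act.
The untolled deadline — 1 year after August 28, 2021 — is August 28, 2022.
Because the plaintiff's legal incapacity ran from April 26, 2022 to February 10, 2023, the deadline is extended by 290 days to June 14, 2023.
The other events in the timeline have no effect on the limitation period under the stated rules.
Filing on March 9, 2023 beat the June 14, 2023 deadline — the action is timely.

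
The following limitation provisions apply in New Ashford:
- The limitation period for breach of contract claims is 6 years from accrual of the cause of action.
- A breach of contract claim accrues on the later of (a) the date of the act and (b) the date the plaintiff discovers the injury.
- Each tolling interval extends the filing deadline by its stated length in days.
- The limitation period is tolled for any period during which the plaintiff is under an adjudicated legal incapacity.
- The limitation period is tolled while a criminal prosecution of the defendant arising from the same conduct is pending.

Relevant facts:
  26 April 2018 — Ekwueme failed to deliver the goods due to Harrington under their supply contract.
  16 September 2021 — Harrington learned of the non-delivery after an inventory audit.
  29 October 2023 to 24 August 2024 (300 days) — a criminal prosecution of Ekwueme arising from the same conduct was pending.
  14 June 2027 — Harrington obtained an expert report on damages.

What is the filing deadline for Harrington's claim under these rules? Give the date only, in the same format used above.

Because discovery on 16 September 2021 post-dates the 26 April 2018 act, accrual under the later-of rule falls on 16 September 2021.
Adding the 6 years base period to 16 September 2021 gives a deadline of 16 September 2027, before any tolling.
The pending criminal prosecution from 29 October 2023 to 24 August 2024 tolled the period for 300 days, extending the deadline to 12 July 2028.
None of the other events listed affects the running of the period under the stated rules.

12 July 2028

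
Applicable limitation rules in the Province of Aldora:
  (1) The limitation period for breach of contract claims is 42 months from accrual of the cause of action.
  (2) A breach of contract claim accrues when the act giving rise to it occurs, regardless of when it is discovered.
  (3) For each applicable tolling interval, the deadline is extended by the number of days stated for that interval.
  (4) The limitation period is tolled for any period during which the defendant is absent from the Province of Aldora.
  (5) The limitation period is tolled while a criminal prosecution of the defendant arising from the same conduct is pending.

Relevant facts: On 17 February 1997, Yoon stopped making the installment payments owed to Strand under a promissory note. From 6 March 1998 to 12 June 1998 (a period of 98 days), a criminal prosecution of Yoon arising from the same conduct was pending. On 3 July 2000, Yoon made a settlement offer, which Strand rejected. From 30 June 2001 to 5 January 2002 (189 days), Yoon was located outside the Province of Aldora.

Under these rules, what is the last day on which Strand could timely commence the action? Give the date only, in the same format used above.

23 November 2000

The claim accrued on 17 February 1997, when the wrongful act occurred.
The untolled deadline — 42 months after 17 February 1997 — is 17 August 2000.
The pending criminal prosecution from 6 March 1998 to 12 June 1998 tolled the period for 98 days, extending the deadline to 23 November 2000.
By the time the defendant's absence from the jurisdiction began on 30 June 2001, the limitation period had already expired on 23 November 2000; that interval cannot revive it.
Nothing else in the chronology tolls or restarts the period.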